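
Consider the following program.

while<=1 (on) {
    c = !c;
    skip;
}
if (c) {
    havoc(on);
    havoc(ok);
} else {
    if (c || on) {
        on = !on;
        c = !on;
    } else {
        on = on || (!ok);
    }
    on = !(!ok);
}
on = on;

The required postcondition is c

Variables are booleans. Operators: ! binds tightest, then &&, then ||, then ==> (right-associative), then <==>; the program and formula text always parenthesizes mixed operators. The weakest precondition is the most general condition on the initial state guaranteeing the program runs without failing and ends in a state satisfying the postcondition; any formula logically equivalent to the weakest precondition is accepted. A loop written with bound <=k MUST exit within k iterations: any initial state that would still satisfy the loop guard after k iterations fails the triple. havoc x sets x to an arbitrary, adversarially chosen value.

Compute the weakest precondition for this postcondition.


Working backward. After the program, c must hold.
Before on := on: c
Then branch requires c; else branch requires ((c || on) ==> on) && ((!(c || on)) ==> c).
Before the if: (!c) ==> (((c || on) ==> on) && ((!(c || on)) ==> c))
Before the loop (bound <=1), unroll the exhaustion recursion (WP_0 = exit-now case; WP_j = one more guarded iteration, up to j = 1):
  WP_0: (!on) && ((!c) ==> (((c || on) ==> on) && ((!(c || on)) ==> c)))
  WP_1: (on ==> ((!on) && (c ==> ((((!c) || on) ==> on) && ((!((!c) || on)) ==> (!c)))))) && ((!on) ==> ((!c) ==> (((c || on) ==> on) && ((!(c || on)) ==> c))))
So before the loop: (on ==> ((!on) && (c ==> ((((!c) || on) ==> on) && ((!((!c) || on)) ==> (!c)))))) && ((!on) ==> ((!c) ==> (((c || on) ==> on) && ((!(c || on)) ==> c))))
Answer: WP = (on ==> ((!on) && (c ==> ((((!c) || on) ==> on) && ((!((!c) || on)) ==> (!c)))))) && ((!on) ==> ((!c) ==> (((c || on) ==> on) && ((!(c || on)) ==> c))))


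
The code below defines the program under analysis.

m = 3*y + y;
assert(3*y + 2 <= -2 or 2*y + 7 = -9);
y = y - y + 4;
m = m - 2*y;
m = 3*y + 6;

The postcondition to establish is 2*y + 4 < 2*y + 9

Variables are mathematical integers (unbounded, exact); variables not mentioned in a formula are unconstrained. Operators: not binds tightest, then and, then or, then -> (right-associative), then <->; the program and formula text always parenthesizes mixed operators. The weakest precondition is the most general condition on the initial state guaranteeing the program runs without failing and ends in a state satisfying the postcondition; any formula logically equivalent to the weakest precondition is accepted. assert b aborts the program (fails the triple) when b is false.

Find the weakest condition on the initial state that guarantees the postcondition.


Working backward. After the program, the postcondition 2*y + 4 < 2*y + 9 must hold; in canonical form it is true.
Before m := 3*y + 6: true
Before m := m - 2*y: true
Before y := y - y + 4: true
Before assert 3*y + 2 <= -2 or 2*y + 7 = -9: 3*y <= -4 or 2*y = -16
Before m := 3*y + y: 3*y <= -4 or 2*y = -16
Answer: WP = 3*y <= -4 or 2*y = -16


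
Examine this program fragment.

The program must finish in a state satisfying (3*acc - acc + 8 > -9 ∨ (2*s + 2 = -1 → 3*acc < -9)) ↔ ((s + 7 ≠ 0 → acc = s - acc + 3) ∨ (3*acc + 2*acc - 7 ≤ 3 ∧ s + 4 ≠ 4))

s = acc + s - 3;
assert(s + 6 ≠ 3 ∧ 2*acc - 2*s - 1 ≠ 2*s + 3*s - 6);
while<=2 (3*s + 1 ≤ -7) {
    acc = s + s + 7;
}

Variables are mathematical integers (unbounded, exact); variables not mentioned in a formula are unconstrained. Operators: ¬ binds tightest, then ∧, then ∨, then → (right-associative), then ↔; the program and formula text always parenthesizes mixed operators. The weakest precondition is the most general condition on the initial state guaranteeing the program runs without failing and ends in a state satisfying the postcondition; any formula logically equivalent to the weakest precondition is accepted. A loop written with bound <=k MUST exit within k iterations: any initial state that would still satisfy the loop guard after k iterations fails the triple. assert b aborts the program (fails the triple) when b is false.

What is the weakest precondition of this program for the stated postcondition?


Working backward. After the program, the postcondition (3*acc - acc + 8 > -9 ∨ (2*s + 2 = -1 → 3*acc < -9)) ↔ ((s + 7 ≠ 0 → acc = s - acc + 3) ∨ (3*acc + 2*acc - 7 ≤ 3 ∧ s + 4 ≠ 4)) must hold; in canonical form it is (2*acc > -17 ∨ (2*s = -3 → 3*acc < -9)) ↔ ((s ≠ -7 → 2*acc = s + 3) ∨ (5*acc ≤ 10 ∧ s ≠ 0)).
Before the loop (bound <=2), unroll the exhaustion recursion (WP_0 = exit-now case; WP_j = one more guarded iteration, up to j = 2):
  WP_0: (¬(3*s ≤ -8)) ∧ ((2*acc > -17 ∨ (2*s = -3 → 3*acc < -9)) ↔ ((s ≠ -7 → 2*acc = s + 3) ∨ (5*acc ≤ 10 ∧ s ≠ 0)))
  WP_1: (3*s ≤ -8 → ((¬(3*s ≤ -8)) ∧ ((4*s > -31 ∨ (2*s = -3 → 6*s < -30)) ↔ ((s ≠ -7 → 3*s = -11) ∨ (10*s ≤ -25 ∧ s ≠ 0))))) ∧ ((¬(3*s ≤ -8)) → ((2*acc > -17 ∨ (2*s = -3 → 3*acc < -9)) ↔ ((s ≠ -7 → 2*acc = s + 3) ∨ (5*acc ≤ 10 ∧ s ≠ 0))))
  WP_2: (3*s ≤ -8 → ((3*s ≤ -8 → ((¬(3*s ≤ -8)) ∧ ((4*s > -31 ∨ (2*s = -3 → 6*s < -30)) ↔ ((s ≠ -7 → 3*s = -11) ∨ (10*s ≤ -25 ∧ s ≠ 0))))) ∧ ((¬(3*s ≤ -8)) → ((4*s > -31 ∨ (2*s = -3 → 6*s < -30)) ↔ ((s ≠ -7 → 3*s = -11) ∨ (10*s ≤ -25 ∧ s ≠ 0)))))) ∧ ((¬(3*s ≤ -8)) → ((2*acc > -17 ∨ (2*s = -3 → 3*acc < -9)) ↔ ((s ≠ -7 → 2*acc = s + 3) ∨ (5*acc ≤ 10 ∧ s ≠ 0))))
So before the loop: (3*s ≤ -8 → ((3*s ≤ -8 → ((¬(3*s ≤ -8)) ∧ ((4*s > -31 ∨ (2*s = -3 → 6*s < -30)) ↔ ((s ≠ -7 → 3*s = -11) ∨ (10*s ≤ -25 ∧ s ≠ 0))))) ∧ ((¬(3*s ≤ -8)) → ((4*s > -31 ∨ (2*s = -3 → 6*s < -30)) ↔ ((s ≠ -7 → 3*s = -11) ∨ (10*s ≤ -25 ∧ s ≠ 0)))))) ∧ ((¬(3*s ≤ -8)) → ((2*acc > -17 ∨ (2*s = -3 → 3*acc < -9)) ↔ ((s ≠ -7 → 2*acc = s + 3) ∨ (5*acc ≤ 10 ∧ s ≠ 0))))
Before assert s + 6 ≠ 3 ∧ 2*acc - 2*s - 1 ≠ 2*s + 3*s - 6: s ≠ -3 ∧ 2*acc ≠ 7*s - 5 ∧ (3*s ≤ -8 → ((3*s ≤ -8 → ((¬(3*s ≤ -8)) ∧ ((4*s > -31 ∨ (2*s = -3 → 6*s < -30)) ↔ ((s ≠ -7 → 3*s = -11) ∨ (10*s ≤ -25 ∧ s ≠ 0))))) ∧ ((¬(3*s ≤ -8)) → ((4*s > -31 ∨ (2*s = -3 → 6*s < -30)) ↔ ((s ≠ -7 → 3*s = -11) ∨ (10*s ≤ -25 ∧ s ≠ 0)))))) ∧ ((¬(3*s ≤ -8)) → ((2*acc > -17 ∨ (2*s = -3 → 3*acc < -9)) ↔ ((s ≠ -7 → 2*acc = s + 3) ∨ (5*acc ≤ 10 ∧ s ≠ 0))))
Before s := acc + s - 3: acc + s ≠ 0 ∧ 5*acc + 7*s ≠ 26 ∧ (3*acc + 3*s ≤ 1 → ((3*acc + 3*s ≤ 1 → ((¬(3*acc + 3*s ≤ 1)) ∧ ((4*acc + 4*s > -19 ∨ (2*acc + 2*s = 3 → 6*acc + 6*s < -12)) ↔ ((acc + s ≠ -4 → 3*acc + 3*s = -2) ∨ (10*acc + 10*s ≤ 5 ∧ acc + s ≠ 3))))) ∧ ((¬(3*acc + 3*s ≤ 1)) → ((4*acc + 4*s > -19 ∨ (2*acc + 2*s = 3 → 6*acc + 6*s < -12)) ↔ ((acc + s ≠ -4 → 3*acc + 3*s = -2) ∨ (10*acc + 10*s ≤ 5 ∧ acc + s ≠ 3)))))) ∧ ((¬(3*acc + 3*s ≤ 1)) → ((2*acc > -17 ∨ (2*acc + 2*s = 3 → 3*acc < -9)) ↔ ((acc + s ≠ -4 → acc = s) ∨ (5*acc ≤ 10 ∧ acc + s ≠ 3))))
Answer: WP = acc + s ≠ 0 ∧ 5*acc + 7*s ≠ 26 ∧ (3*acc + 3*s ≤ 1 → ((3*acc + 3*s ≤ 1 → ((¬(3*acc + 3*s ≤ 1)) ∧ ((4*acc + 4*s > -19 ∨ (2*acc + 2*s = 3 → 6*acc + 6*s < -12)) ↔ ((acc + s ≠ -4 → 3*acc + 3*s = -2) ∨ (10*acc + 10*s ≤ 5 ∧ acc + s ≠ 3))))) ∧ ((¬(3*acc + 3*s ≤ 1)) → ((4*acc + 4*s > -19 ∨ (2*acc + 2*s = 3 → 6*acc + 6*s < -12)) ↔ ((acc + s ≠ -4 → 3*acc + 3*s = -2) ∨ (10*acc + 10*s ≤ 5 ∧ acc + s ≠ 3)))))) ∧ ((¬(3*acc + 3*s ≤ 1)) → ((2*acc > -17 ∨ (2*acc + 2*s = 3 → 3*acc < -9)) ↔ ((acc + s ≠ -4 → acc = s) ∨ (5*acc ≤ 10 ∧ acc + s ≠ 3))))


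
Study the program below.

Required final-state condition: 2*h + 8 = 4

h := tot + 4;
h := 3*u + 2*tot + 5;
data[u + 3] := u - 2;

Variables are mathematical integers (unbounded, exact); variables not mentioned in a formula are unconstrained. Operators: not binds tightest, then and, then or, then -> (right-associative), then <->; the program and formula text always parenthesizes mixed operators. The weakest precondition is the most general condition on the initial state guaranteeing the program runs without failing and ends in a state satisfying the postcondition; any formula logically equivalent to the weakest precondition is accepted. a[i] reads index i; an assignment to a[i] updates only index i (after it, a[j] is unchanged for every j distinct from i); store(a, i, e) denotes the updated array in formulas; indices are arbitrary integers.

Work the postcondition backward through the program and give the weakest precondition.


Working backward. After the program, the postcondition 2*h + 8 = 4 must hold; in canonical form it is 2*h = -4.
Before data[u + 3] := u - 2: 2*h = -4
Before h := 3*u + 2*tot + 5: 4*tot + 6*u = -14
Before h := tot + 4: 4*tot + 6*u = -14
Answer: WP = 4*tot + 6*u = -14


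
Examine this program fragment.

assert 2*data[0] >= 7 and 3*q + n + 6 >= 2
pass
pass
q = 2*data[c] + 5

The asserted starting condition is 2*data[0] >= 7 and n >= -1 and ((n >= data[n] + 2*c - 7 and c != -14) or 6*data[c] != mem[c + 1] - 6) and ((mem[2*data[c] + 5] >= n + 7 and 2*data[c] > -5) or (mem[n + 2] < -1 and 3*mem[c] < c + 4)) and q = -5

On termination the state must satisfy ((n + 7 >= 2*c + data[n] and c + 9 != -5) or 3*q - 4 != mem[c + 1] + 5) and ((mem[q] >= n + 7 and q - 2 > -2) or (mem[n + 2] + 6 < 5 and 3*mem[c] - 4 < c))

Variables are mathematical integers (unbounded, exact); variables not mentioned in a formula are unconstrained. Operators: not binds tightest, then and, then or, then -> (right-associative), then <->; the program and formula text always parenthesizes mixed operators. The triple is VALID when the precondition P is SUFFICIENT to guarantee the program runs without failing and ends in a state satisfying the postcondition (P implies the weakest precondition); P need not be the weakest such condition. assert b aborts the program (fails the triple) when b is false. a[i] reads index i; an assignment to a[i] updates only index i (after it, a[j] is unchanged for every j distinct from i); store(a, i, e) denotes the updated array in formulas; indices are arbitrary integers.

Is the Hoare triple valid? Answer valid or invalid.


Working backward. After the program, the postcondition ((n + 7 >= 2*c + data[n] and c + 9 != -5) or 3*q - 4 != mem[c + 1] + 5) and ((mem[q] >= n + 7 and q - 2 > -2) or (mem[n + 2] + 6 < 5 and 3*mem[c] - 4 < c)) must hold; in canonical form it is ((n >= data[n] + 2*c - 7 and c != -14) or 3*q != mem[c + 1] + 9) and ((mem[q] >= n + 7 and q > 0) or (mem[n + 2] < -1 and 3*mem[c] < c + 4)).
Before q := 2*data[c] + 5: ((n >= data[n] + 2*c - 7 and c != -14) or 6*data[c] != mem[c + 1] - 6) and ((mem[2*data[c] + 5] >= n + 7 and 2*data[c] > -5) or (mem[n + 2] < -1 and 3*mem[c] < c + 4))
Before skip: ((n >= data[n] + 2*c - 7 and c != -14) or 6*data[c] != mem[c + 1] - 6) and ((mem[2*data[c] + 5] >= n + 7 and 2*data[c] > -5) or (mem[n + 2] < -1 and 3*mem[c] < c + 4))
Before skip: ((n >= data[n] + 2*c - 7 and c != -14) or 6*data[c] != mem[c + 1] - 6) and ((mem[2*data[c] + 5] >= n + 7 and 2*data[c] > -5) or (mem[n + 2] < -1 and 3*mem[c] < c + 4))
Before assert 2*data[0] >= 7 and 3*q + n + 6 >= 2: 2*data[0] >= 7 and n + 3*q >= -4 and ((n >= data[n] + 2*c - 7 and c != -14) or 6*data[c] != mem[c + 1] - 6) and ((mem[2*data[c] + 5] >= n + 7 and 2*data[c] > -5) or (mem[n + 2] < -1 and 3*mem[c] < c + 4))
The weakest precondition is 2*data[0] >= 7 and n + 3*q >= -4 and ((n >= data[n] + 2*c - 7 and c != -14) or 6*data[c] != mem[c + 1] - 6) and ((mem[2*data[c] + 5] >= n + 7 and 2*data[c] > -5) or (mem[n + 2] < -1 and 3*mem[c] < c + 4)).
Check whether 2*data[0] >= 7 and n >= -1 and ((n >= data[n] + 2*c - 7 and c != -14) or 6*data[c] != mem[c + 1] - 6) and ((mem[2*data[c] + 5] >= n + 7 and 2*data[c] > -5) or (mem[n + 2] < -1 and 3*mem[c] < c + 4)) and q = -5 implies it.
Countermodel: at the initial state c = -15, data = {[-15] = 11794, [-14] = 4, [0] = 4, [7] = 4, [9] = 4, [23593] = 4, elsewhere 4}, mem = {[-15] = -4, [-14] = 70771, [0] = 70771, [7] = 70771, [9] = -2, [23593] = 70771, elsewhere 70771}, n = 7, q = -5, the precondition holds but the weakest precondition fails.
Answer: invalid


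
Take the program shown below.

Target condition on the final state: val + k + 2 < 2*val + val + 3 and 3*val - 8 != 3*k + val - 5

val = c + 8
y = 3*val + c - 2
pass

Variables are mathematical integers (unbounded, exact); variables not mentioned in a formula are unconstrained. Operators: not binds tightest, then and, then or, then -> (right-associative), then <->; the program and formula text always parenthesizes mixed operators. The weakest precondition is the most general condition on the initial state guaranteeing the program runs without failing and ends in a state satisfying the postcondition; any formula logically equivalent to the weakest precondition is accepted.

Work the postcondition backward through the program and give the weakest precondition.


Working backward. After the program, the postcondition val + k + 2 < 2*val + val + 3 and 3*val - 8 != 3*k + val - 5 must hold; in canonical form it is k < 2*val + 1 and 2*val != 3*k + 3.
Before skip: k < 2*val + 1 and 2*val != 3*k + 3
Before y := 3*val + c - 2: k < 2*val + 1 and 2*val != 3*k + 3
Before val := c + 8: k < 2*c + 17 and 2*c != 3*k - 13
Answer: WP = k < 2*c + 17 and 2*c != 3*k - 13


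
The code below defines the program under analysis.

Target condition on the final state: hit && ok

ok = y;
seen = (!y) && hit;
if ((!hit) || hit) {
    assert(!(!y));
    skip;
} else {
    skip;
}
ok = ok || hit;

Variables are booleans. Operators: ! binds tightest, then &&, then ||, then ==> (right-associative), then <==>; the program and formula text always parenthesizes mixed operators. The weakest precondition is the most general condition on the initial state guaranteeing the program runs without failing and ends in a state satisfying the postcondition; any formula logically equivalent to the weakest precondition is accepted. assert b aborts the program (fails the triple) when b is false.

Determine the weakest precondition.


Working backward. After the program, hit && ok must hold.
Before ok := ok || hit: hit && (ok || hit)
Then branch requires y && hit && (ok || hit); else branch requires hit && (ok || hit).
Before the if: y && hit && (ok || hit)
Before seen := (!y) && hit: y && hit && (ok || hit)
Before ok := y: y && hit && (y || hit)
Answer: WP = y && hit && (y || hit)


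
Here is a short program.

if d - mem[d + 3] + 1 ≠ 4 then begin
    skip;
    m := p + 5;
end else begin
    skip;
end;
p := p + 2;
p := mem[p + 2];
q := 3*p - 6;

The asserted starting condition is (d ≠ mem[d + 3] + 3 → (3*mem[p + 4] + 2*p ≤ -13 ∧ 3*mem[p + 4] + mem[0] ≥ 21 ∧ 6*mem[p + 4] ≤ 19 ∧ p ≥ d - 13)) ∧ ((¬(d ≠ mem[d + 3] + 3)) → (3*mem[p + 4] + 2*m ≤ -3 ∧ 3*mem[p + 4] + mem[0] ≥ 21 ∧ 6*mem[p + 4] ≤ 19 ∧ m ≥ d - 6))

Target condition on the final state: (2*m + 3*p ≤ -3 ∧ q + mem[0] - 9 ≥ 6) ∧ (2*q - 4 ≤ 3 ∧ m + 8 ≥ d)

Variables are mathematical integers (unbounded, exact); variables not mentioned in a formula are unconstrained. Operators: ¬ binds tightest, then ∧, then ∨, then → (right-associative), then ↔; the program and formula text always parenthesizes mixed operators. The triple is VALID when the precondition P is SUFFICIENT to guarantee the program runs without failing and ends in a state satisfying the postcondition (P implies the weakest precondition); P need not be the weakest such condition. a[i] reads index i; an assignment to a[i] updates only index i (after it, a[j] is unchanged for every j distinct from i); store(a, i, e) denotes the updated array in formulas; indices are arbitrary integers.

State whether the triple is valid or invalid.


Working backward. After the program, the postcondition (2*m + 3*p ≤ -3 ∧ q + mem[0] - 9 ≥ 6) ∧ (2*q - 4 ≤ 3 ∧ m + 8 ≥ d) must hold; in canonical form it is 2*m + 3*p ≤ -3 ∧ mem[0] + q ≥ 15 ∧ 2*q ≤ 7 ∧ m ≥ d - 8.
Before q := 3*p - 6: 2*m + 3*p ≤ -3 ∧ mem[0] + 3*p ≥ 21 ∧ 6*p ≤ 19 ∧ m ≥ d - 8
Before p := mem[p + 2]: 3*mem[p + 2] + 2*m ≤ -3 ∧ 3*mem[p + 2] + mem[0] ≥ 21 ∧ 6*mem[p + 2] ≤ 19 ∧ m ≥ d - 8
Before p := p + 2: 3*mem[p + 4] + 2*m ≤ -3 ∧ 3*mem[p + 4] + mem[0] ≥ 21 ∧ 6*mem[p + 4] ≤ 19 ∧ m ≥ d - 8
Then branch requires 3*mem[p + 4] + 2*p ≤ -13 ∧ 3*mem[p + 4] + mem[0] ≥ 21 ∧ 6*mem[p + 4] ≤ 19 ∧ p ≥ d - 13; else branch requires 3*mem[p + 4] + 2*m ≤ -3 ∧ 3*mem[p + 4] + mem[0] ≥ 21 ∧ 6*mem[p + 4] ≤ 19 ∧ m ≥ d - 8.
Before the if: (d ≠ mem[d + 3] + 3 → (3*mem[p + 4] + 2*p ≤ -13 ∧ 3*mem[p + 4] + mem[0] ≥ 21 ∧ 6*mem[p + 4] ≤ 19 ∧ p ≥ d - 13)) ∧ ((¬(d ≠ mem[d + 3] + 3)) → (3*mem[p + 4] + 2*m ≤ -3 ∧ 3*mem[p + 4] + mem[0] ≥ 21 ∧ 6*mem[p + 4] ≤ 19 ∧ m ≥ d - 8))
The weakest precondition is (d ≠ mem[d + 3] + 3 → (3*mem[p + 4] + 2*p ≤ -13 ∧ 3*mem[p + 4] + mem[0] ≥ 21 ∧ 6*mem[p + 4] ≤ 19 ∧ p ≥ d - 13)) ∧ ((¬(d ≠ mem[d + 3] + 3)) → (3*mem[p + 4] + 2*m ≤ -3 ∧ 3*mem[p + 4] + mem[0] ≥ 21 ∧ 6*mem[p + 4] ≤ 19 ∧ m ≥ d - 8)).
Check whether (d ≠ mem[d + 3] + 3 → (3*mem[p + 4] + 2*p ≤ -13 ∧ 3*mem[p + 4] + mem[0] ≥ 21 ∧ 6*mem[p + 4] ≤ 19 ∧ p ≥ d - 13)) ∧ ((¬(d ≠ mem[d + 3] + 3)) → (3*mem[p + 4] + 2*m ≤ -3 ∧ 3*mem[p + 4] + mem[0] ≥ 21 ∧ 6*mem[p + 4] ≤ 19 ∧ m ≥ d - 6)) implies it.
Every state satisfying the precondition satisfies the weakest precondition: the implication holds.
Answer: valid


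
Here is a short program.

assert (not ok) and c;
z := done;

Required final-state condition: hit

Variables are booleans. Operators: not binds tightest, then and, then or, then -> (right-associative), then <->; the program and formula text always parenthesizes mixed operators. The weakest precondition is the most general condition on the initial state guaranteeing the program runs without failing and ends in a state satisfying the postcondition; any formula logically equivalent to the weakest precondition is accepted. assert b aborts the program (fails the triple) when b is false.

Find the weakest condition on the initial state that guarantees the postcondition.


Working backward. After the program, hit must hold.
Before z := done: hit
Before assert (not ok) and c: (not ok) and c and hit
Answer: WP = (not ok) and c and hit


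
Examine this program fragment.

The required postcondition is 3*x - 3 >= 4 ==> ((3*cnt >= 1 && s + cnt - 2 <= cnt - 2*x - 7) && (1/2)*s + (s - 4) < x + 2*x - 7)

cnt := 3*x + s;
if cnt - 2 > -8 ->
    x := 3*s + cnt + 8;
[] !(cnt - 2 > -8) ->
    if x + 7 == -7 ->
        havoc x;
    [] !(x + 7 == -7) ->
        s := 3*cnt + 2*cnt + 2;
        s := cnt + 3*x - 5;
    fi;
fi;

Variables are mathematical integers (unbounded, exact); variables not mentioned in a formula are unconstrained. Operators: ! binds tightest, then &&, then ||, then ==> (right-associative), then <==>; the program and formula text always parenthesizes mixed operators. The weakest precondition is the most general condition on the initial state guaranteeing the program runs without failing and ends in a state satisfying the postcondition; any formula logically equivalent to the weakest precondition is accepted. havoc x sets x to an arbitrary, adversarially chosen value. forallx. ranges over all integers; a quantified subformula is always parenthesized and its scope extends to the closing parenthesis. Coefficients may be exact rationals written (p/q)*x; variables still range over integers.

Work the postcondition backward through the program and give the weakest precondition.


Working backward. After the program, the postcondition 3*x - 3 >= 4 ==> ((3*cnt >= 1 && s + cnt - 2 <= cnt - 2*x - 7) && (1/2)*s + (s - 4) < x + 2*x - 7) must hold; in canonical form it is 3*x >= 7 ==> (3*cnt >= 1 && s + 2*x <= -5 && (3/2)*s < 3*x - 3).
Then branch requires 3*cnt + 9*s >= -17 ==> (3*cnt >= 1 && 2*cnt + 7*s <= -21 && 3*cnt + (15/2)*s > -21); else branch requires (x == -14 ==> (forall x_1. (3*x_1 >= 7 ==> (3*cnt >= 1 && s + 2*x_1 <= -5 && (3/2)*s < 3*x_1 - 3)))) && ((!(x == -14)) ==> (3*x >= 7 ==> (3*cnt >= 1 && cnt + 5*x <= 0 && (3/2)*cnt + (3/2)*x < 9/2))).
Before the if: (cnt > -6 ==> (3*cnt + 9*s >= -17 ==> (3*cnt >= 1 && 2*cnt + 7*s <= -21 && 3*cnt + (15/2)*s > -21))) && ((!(cnt > -6)) ==> ((x == -14 ==> (forall x_1. (3*x_1 >= 7 ==> (3*cnt >= 1 && s + 2*x_1 <= -5 && (3/2)*s < 3*x_1 - 3)))) && ((!(x == -14)) ==> (3*x >= 7 ==> (3*cnt >= 1 && cnt + 5*x <= 0 && (3/2)*cnt + (3/2)*x < 9/2)))))
Before cnt := 3*x + s: (s + 3*x > -6 ==> (12*s + 9*x >= -17 ==> (3*s + 9*x >= 1 && 9*s + 6*x <= -21 && (21/2)*s + 9*x > -21))) && ((!(s + 3*x > -6)) ==> ((x == -14 ==> (forall x_1. (3*x_1 >= 7 ==> (3*s + 9*x >= 1 && s + 2*x_1 <= -5 && (3/2)*s < 3*x_1 - 3)))) && ((!(x == -14)) ==> (3*x >= 7 ==> (3*s + 9*x >= 1 && s + 8*x <= 0 && (3/2)*s + 6*x < 9/2)))))
Answer: WP = (s + 3*x > -6 ==> (12*s + 9*x >= -17 ==> (3*s + 9*x >= 1 && 9*s + 6*x <= -21 && (21/2)*s + 9*x > -21))) && ((!(s + 3*x > -6)) ==> ((x == -14 ==> (forall x_1. (3*x_1 >= 7 ==> (3*s + 9*x >= 1 && s + 2*x_1 <= -5 && (3/2)*s < 3*x_1 - 3)))) && ((!(x == -14)) ==> (3*x >= 7 ==> (3*s + 9*x >= 1 && s + 8*x <= 0 && (3/2)*s + 6*x < 9/2)))))


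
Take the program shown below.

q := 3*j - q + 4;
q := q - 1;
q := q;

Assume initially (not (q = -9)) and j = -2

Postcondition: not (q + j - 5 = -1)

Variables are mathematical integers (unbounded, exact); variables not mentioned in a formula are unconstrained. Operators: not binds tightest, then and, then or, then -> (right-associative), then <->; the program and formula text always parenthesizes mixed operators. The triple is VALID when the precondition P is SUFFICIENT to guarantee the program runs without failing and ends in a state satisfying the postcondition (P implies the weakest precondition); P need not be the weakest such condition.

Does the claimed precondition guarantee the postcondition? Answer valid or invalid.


Working backward. After the program, the postcondition not (q + j - 5 = -1) must hold; in canonical form it is not (j + q = 4).
Before q := q: not (j + q = 4)
Before q := q - 1: not (j + q = 5)
Before q := 3*j - q + 4: not (4*j = q + 1)
The weakest precondition is not (4*j = q + 1).
Check whether (not (q = -9)) and j = -2 implies it.
Every state satisfying the precondition satisfies the weakest precondition: the implication holds.
Answer: valid


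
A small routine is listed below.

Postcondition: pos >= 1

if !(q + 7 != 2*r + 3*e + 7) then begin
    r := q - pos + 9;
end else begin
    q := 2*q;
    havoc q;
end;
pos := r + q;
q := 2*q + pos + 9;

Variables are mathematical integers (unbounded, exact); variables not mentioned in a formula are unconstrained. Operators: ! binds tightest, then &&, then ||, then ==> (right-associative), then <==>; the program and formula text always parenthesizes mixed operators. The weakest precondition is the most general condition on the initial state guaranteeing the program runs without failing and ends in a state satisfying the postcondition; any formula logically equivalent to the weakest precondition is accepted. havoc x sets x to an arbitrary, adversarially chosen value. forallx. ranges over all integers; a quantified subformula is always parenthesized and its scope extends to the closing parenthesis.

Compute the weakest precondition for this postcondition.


Working backward. After the program, pos >= 1 must hold.
Before q := 2*q + pos + 9: pos >= 1
Before pos := r + q: q + r >= 1
Then branch requires 2*q >= pos - 8; else branch requires forall q_1. q_1 + r >= 1.
Before the if: ((!(q != 3*e + 2*r)) ==> 2*q >= pos - 8) && (q != 3*e + 2*r ==> (forall q_1. q_1 + r >= 1))
Answer: WP = ((!(q != 3*e + 2*r)) ==> 2*q >= pos - 8) && (q != 3*e + 2*r ==> (forall q_1. q_1 + r >= 1))


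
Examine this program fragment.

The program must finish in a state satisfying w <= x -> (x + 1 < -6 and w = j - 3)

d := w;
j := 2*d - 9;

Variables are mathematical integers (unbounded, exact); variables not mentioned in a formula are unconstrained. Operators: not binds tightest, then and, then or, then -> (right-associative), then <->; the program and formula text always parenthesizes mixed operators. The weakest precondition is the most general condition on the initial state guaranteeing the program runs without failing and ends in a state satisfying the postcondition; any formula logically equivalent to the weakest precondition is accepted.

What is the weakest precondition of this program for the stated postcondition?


Working backward. After the program, the postcondition w <= x -> (x + 1 < -6 and w = j - 3) must hold; in canonical form it is w <= x -> (x < -7 and w = j - 3).
Before j := 2*d - 9: w <= x -> (x < -7 and w = 2*d - 12)
Before d := w: w <= x -> (x < -7 and w = 12)
Answer: WP = w <= x -> (x < -7 and w = 12)


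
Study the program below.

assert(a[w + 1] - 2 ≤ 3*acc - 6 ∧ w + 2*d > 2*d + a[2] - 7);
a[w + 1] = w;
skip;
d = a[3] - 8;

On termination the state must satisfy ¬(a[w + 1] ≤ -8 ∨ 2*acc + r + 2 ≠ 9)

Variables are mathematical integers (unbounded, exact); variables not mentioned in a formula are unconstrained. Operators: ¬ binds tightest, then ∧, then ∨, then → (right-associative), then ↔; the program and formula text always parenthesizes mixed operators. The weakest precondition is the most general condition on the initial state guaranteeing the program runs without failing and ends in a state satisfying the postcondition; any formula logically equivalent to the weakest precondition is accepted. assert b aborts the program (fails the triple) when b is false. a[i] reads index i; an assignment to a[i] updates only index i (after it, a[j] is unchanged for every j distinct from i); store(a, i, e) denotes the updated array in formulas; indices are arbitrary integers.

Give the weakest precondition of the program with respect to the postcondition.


Working backward. After the program, the postcondition ¬(a[w + 1] ≤ -8 ∨ 2*acc + r + 2 ≠ 9) must hold; in canonical form it is ¬(a[w + 1] ≤ -8 ∨ 2*acc + r ≠ 7).
Before d := a[3] - 8: ¬(a[w + 1] ≤ -8 ∨ 2*acc + r ≠ 7)
Before skip: ¬(a[w + 1] ≤ -8 ∨ 2*acc + r ≠ 7)
Before a[w + 1] := w: ¬(store(a, w + 1, w)[w + 1] ≤ -8 ∨ 2*acc + r ≠ 7)
Before assert a[w + 1] - 2 ≤ 3*acc - 6 ∧ w + 2*d > 2*d + a[2] - 7: a[w + 1] ≤ 3*acc - 4 ∧ w > a[2] - 7 ∧ (¬(store(a, w + 1, w)[w + 1] ≤ -8 ∨ 2*acc + r ≠ 7))
Answer: WP = a[w + 1] ≤ 3*acc - 4 ∧ w > a[2] - 7 ∧ (¬(store(a, w + 1, w)[w + 1] ≤ -8 ∨ 2*acc + r ≠ 7))


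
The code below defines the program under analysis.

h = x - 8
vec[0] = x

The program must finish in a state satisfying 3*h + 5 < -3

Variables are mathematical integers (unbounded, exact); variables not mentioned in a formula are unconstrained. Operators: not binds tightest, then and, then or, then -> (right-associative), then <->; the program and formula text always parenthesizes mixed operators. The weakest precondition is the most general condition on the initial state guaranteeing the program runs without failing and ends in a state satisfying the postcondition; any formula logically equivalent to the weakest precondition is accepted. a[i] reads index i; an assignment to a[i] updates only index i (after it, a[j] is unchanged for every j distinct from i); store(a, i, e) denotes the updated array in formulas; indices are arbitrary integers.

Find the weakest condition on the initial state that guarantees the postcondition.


Working backward. After the program, the postcondition 3*h + 5 < -3 must hold; in canonical form it is 3*h < -8.
Before vec[0] := x: 3*h < -8
Before h := x - 8: 3*x < 16
Answer: WP = 3*x < 16


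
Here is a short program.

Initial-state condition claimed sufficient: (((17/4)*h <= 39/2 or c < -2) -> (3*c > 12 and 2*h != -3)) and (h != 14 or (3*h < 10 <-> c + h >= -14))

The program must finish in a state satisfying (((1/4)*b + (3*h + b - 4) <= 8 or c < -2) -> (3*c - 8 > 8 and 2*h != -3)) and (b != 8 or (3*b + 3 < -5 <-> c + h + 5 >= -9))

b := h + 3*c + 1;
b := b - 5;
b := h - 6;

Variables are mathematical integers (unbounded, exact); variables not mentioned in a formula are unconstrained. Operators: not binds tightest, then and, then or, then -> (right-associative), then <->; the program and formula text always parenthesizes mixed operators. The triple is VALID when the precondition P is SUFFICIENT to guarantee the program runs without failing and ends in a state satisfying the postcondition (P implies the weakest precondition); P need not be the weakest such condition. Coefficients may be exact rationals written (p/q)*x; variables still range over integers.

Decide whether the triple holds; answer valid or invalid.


Working backward. After the program, the postcondition (((1/4)*b + (3*h + b - 4) <= 8 or c < -2) -> (3*c - 8 > 8 and 2*h != -3)) and (b != 8 or (3*b + 3 < -5 <-> c + h + 5 >= -9)) must hold; in canonical form it is (((5/4)*b + 3*h <= 12 or c < -2) -> (3*c > 16 and 2*h != -3)) and (b != 8 or (3*b < -8 <-> c + h >= -14)).
Before b := h - 6: (((17/4)*h <= 39/2 or c < -2) -> (3*c > 16 and 2*h != -3)) and (h != 14 or (3*h < 10 <-> c + h >= -14))
Before b := b - 5: (((17/4)*h <= 39/2 or c < -2) -> (3*c > 16 and 2*h != -3)) and (h != 14 or (3*h < 10 <-> c + h >= -14))
Before b := h + 3*c + 1: (((17/4)*h <= 39/2 or c < -2) -> (3*c > 16 and 2*h != -3)) and (h != 14 or (3*h < 10 <-> c + h >= -14))
The weakest precondition is (((17/4)*h <= 39/2 or c < -2) -> (3*c > 16 and 2*h != -3)) and (h != 14 or (3*h < 10 <-> c + h >= -14)).
Check whether (((17/4)*h <= 39/2 or c < -2) -> (3*c > 12 and 2*h != -3)) and (h != 14 or (3*h < 10 <-> c + h >= -14)) implies it.
Countermodel: at the initial state c = 5, h = 0, the precondition holds but the weakest precondition fails.
Answer: invalid


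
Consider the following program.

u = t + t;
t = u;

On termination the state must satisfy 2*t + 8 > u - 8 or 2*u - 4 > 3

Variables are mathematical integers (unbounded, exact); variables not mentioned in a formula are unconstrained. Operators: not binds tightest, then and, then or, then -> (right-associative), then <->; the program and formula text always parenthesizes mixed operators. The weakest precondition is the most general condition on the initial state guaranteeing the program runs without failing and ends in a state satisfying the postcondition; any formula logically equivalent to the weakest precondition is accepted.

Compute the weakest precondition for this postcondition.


Working backward. After the program, the postcondition 2*t + 8 > u - 8 or 2*u - 4 > 3 must hold; in canonical form it is 2*t > u - 16 or 2*u > 7.
Before t := u: u > -16 or 2*u > 7
Before u := t + t: 2*t > -16 or 4*t > 7
Answer: WP = 2*t > -16 or 4*t > 7


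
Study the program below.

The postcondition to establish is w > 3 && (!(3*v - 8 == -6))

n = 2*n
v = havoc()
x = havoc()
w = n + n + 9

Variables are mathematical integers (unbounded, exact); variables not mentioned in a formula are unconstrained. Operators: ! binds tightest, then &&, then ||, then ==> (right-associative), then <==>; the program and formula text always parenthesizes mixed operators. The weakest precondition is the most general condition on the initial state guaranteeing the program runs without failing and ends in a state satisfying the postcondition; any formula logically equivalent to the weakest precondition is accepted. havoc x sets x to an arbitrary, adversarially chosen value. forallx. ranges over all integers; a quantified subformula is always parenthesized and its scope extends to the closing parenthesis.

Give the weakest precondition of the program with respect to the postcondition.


Working backward. After the program, the postcondition w > 3 && (!(3*v - 8 == -6)) must hold; in canonical form it is w > 3 && (!(3*v == 2)).
Before w := n + n + 9: 2*n > -6 && (!(3*v == 2))
Before havoc x: 2*n > -6 && (!(3*v == 2))
Before havoc v: forall v_1. (2*n > -6 && (!(3*v_1 == 2)))
Before n := 2*n: forall v_1. (4*n > -6 && (!(3*v_1 == 2)))
Answer: WP = forall v_1. (4*n > -6 && (!(3*v_1 == 2)))


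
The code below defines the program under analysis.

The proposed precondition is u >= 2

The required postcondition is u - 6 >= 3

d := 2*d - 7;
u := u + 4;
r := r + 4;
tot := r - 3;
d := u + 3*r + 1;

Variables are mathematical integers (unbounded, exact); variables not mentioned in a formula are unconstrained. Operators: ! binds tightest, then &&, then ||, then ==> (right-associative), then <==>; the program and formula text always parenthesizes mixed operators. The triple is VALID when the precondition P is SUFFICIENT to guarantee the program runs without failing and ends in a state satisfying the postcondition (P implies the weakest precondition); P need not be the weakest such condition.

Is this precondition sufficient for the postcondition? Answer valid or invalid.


Working backward. After the program, the postcondition u - 6 >= 3 must hold; in canonical form it is u >= 9.
Before d := u + 3*r + 1: u >= 9
Before tot := r - 3: u >= 9
Before r := r + 4: u >= 9
Before u := u + 4: u >= 5
Before d := 2*d - 7: u >= 5
The weakest precondition is u >= 5.
Check whether u >= 2 implies it.
Countermodel: at the initial state u = 2, the precondition holds but the weakest precondition fails.
Answer: invalid


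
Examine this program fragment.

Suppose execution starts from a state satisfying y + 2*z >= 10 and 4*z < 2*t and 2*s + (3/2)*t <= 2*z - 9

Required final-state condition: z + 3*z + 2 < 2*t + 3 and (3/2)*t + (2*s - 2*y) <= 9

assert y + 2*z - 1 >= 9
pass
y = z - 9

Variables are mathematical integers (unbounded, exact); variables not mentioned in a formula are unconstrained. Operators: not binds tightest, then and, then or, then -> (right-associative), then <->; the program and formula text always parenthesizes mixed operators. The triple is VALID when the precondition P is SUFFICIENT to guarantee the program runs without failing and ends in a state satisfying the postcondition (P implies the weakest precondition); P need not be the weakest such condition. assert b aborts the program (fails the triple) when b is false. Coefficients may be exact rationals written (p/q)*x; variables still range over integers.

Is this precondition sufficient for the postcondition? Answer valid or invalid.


Working backward. After the program, the postcondition z + 3*z + 2 < 2*t + 3 and (3/2)*t + (2*s - 2*y) <= 9 must hold; in canonical form it is 4*z < 2*t + 1 and 2*s + (3/2)*t <= 2*y + 9.
Before y := z - 9: 4*z < 2*t + 1 and 2*s + (3/2)*t <= 2*z - 9
Before skip: 4*z < 2*t + 1 and 2*s + (3/2)*t <= 2*z - 9
Before assert y + 2*z - 1 >= 9: y + 2*z >= 10 and 4*z < 2*t + 1 and 2*s + (3/2)*t <= 2*z - 9
The weakest precondition is y + 2*z >= 10 and 4*z < 2*t + 1 and 2*s + (3/2)*t <= 2*z - 9.
Check whether y + 2*z >= 10 and 4*z < 2*t and 2*s + (3/2)*t <= 2*z - 9 implies it.
Every state satisfying the precondition satisfies the weakest precondition: the implication holds.
Answer: valid


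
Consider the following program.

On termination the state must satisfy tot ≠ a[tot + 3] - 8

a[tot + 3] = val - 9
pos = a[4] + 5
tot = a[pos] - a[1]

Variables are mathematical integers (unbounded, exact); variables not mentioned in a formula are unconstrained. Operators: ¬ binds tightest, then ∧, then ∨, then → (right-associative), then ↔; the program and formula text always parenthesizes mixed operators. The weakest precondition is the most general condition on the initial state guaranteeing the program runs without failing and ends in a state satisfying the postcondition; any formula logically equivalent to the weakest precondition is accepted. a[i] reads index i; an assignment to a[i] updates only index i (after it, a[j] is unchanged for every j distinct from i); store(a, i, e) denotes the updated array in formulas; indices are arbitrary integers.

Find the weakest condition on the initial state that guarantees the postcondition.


Working backward. After the program, tot ≠ a[tot + 3] - 8 must hold.
Before tot := a[pos] - a[1]: a[pos] ≠ a[-a[1] + a[pos] + 3] + a[1] - 8
Before pos := a[4] + 5: a[a[4] + 5] ≠ a[a[a[4] + 5] - a[1] + 3] + a[1] - 8
Before a[tot + 3] := val - 9: store(a, tot + 3, val - 9)[store(a, tot + 3, val - 9)[4] + 5] ≠ store(a, tot + 3, val - 9)[store(a, tot + 3, val - 9)[store(a, tot + 3, val - 9)[4] + 5] - store(a, tot + 3, val - 9)[1] + 3] + store(a, tot + 3, val - 9)[1] - 8
Answer: WP = store(a, tot + 3, val - 9)[store(a, tot + 3, val - 9)[4] + 5] ≠ store(a, tot + 3, val - 9)[store(a, tot + 3, val - 9)[store(a, tot + 3, val - 9)[4] + 5] - store(a, tot + 3, val - 9)[1] + 3] + store(a, tot + 3, val - 9)[1] - 8


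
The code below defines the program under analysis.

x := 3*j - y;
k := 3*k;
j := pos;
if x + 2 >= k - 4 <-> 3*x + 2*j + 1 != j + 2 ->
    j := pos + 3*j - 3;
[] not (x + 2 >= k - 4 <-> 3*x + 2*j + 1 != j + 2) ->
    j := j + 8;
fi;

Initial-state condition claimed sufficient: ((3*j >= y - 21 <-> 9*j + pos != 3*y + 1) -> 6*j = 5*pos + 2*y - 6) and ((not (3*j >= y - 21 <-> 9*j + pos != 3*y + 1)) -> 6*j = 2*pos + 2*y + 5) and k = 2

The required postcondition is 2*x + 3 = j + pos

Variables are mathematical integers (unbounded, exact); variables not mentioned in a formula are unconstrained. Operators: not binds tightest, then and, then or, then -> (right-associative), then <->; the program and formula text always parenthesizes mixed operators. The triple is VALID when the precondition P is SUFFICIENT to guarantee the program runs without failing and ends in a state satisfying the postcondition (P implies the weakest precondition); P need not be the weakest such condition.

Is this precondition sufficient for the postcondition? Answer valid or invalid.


Working backward. After the program, the postcondition 2*x + 3 = j + pos must hold; in canonical form it is 2*x = j + pos - 3.
Then branch requires 2*x = 3*j + 2*pos - 6; else branch requires 2*x = j + pos + 5.
Before the if: ((x >= k - 6 <-> j + 3*x != 1) -> 2*x = 3*j + 2*pos - 6) and ((not (x >= k - 6 <-> j + 3*x != 1)) -> 2*x = j + pos + 5)
Before j := pos: ((x >= k - 6 <-> pos + 3*x != 1) -> 2*x = 5*pos - 6) and ((not (x >= k - 6 <-> pos + 3*x != 1)) -> 2*x = 2*pos + 5)
Before k := 3*k: ((x >= 3*k - 6 <-> pos + 3*x != 1) -> 2*x = 5*pos - 6) and ((not (x >= 3*k - 6 <-> pos + 3*x != 1)) -> 2*x = 2*pos + 5)
Before x := 3*j - y: ((3*j >= 3*k + y - 6 <-> 9*j + pos != 3*y + 1) -> 6*j = 5*pos + 2*y - 6) and ((not (3*j >= 3*k + y - 6 <-> 9*j + pos != 3*y + 1)) -> 6*j = 2*pos + 2*y + 5)
The weakest precondition is ((3*j >= 3*k + y - 6 <-> 9*j + pos != 3*y + 1) -> 6*j = 5*pos + 2*y - 6) and ((not (3*j >= 3*k + y - 6 <-> 9*j + pos != 3*y + 1)) -> 6*j = 2*pos + 2*y + 5).
Check whether ((3*j >= y - 21 <-> 9*j + pos != 3*y + 1) -> 6*j = 5*pos + 2*y - 6) and ((not (3*j >= y - 21 <-> 9*j + pos != 3*y + 1)) -> 6*j = 2*pos + 2*y + 5) and k = 2 implies it.
Countermodel: at the initial state j = -1, k = 2, pos = 0, y = 0, the precondition holds but the weakest precondition fails.
Answer: invalid


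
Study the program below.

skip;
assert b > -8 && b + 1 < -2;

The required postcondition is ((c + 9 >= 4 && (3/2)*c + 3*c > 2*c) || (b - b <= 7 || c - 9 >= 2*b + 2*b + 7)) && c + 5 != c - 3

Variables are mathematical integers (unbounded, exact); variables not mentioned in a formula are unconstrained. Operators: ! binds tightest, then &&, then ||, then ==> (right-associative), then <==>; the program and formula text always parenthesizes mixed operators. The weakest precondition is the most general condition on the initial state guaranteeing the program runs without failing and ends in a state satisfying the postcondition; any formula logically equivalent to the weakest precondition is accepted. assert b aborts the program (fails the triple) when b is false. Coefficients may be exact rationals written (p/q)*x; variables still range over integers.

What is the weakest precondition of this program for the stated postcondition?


Working backward. After the program, the postcondition ((c + 9 >= 4 && (3/2)*c + 3*c > 2*c) || (b - b <= 7 || c - 9 >= 2*b + 2*b + 7)) && c + 5 != c - 3 must hold; in canonical form it is true.
Before assert b > -8 && b + 1 < -2: b > -8 && b < -3
Before skip: b > -8 && b < -3
Answer: WP = b > -8 && b < -3
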